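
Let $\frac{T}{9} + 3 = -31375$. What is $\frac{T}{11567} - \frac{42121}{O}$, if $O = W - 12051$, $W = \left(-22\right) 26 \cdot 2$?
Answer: $- \frac{3239080783}{152626565} \approx -21.222$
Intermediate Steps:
$T = -282402$ ($T = -27 + 9 \left(-31375\right) = -27 - 282375 = -282402$)
$W = -1144$ ($W = \left(-572\right) 2 = -1144$)
$O = -13195$ ($O = -1144 - 12051 = -13195$)
$\frac{T}{11567} - \frac{42121}{O} = - \frac{282402}{11567} - \frac{42121}{-13195} = \left(-282402\right) \frac{1}{11567} - - \frac{42121}{13195} = - \frac{282402}{11567} + \frac{42121}{13195} = - \frac{3239080783}{152626565}$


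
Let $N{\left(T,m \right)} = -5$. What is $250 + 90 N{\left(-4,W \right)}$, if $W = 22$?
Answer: $-200$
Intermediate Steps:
$250 + 90 N{\left(-4,W \right)} = 250 + 90 \left(-5\right) = 250 - 450 = -200$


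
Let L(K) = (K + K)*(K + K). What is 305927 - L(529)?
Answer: -813437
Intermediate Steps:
L(K) = 4*K**2 (L(K) = (2*K)*(2*K) = 4*K**2)
305927 - L(529) = 305927 - 4*529**2 = 305927 - 4*279841 = 305927 - 1*1119364 = 305927 - 1119364 = -813437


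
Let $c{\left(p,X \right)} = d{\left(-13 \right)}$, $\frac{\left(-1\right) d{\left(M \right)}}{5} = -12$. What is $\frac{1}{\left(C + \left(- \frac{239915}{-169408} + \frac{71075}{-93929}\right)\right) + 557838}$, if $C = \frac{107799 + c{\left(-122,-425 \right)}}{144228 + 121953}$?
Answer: $\frac{1411852774387264}{787586631182400647973} \approx 1.7926 \cdot 10^{-6}$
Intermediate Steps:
$d{\left(M \right)} = 60$ ($d{\left(M \right)} = \left(-5\right) \left(-12\right) = 60$)
$c{\left(p,X \right)} = 60$
$C = \frac{35953}{88727}$ ($C = \frac{107799 + 60}{144228 + 121953} = \frac{107859}{266181} = 107859 \cdot \frac{1}{266181} = \frac{35953}{88727} \approx 0.40521$)
$\frac{1}{\left(C + \left(- \frac{239915}{-169408} + \frac{71075}{-93929}\right)\right) + 557838} = \frac{1}{\left(\frac{35953}{88727} + \left(- \frac{239915}{-169408} + \frac{71075}{-93929}\right)\right) + 557838} = \frac{1}{\left(\frac{35953}{88727} + \left(\left(-239915\right) \left(- \frac{1}{169408}\right) + 71075 \left(- \frac{1}{93929}\right)\right)\right) + 557838} = \frac{1}{\left(\frac{35953}{88727} + \left(\frac{239915}{169408} - \frac{71075}{93929}\right)\right) + 557838} = \frac{1}{\left(\frac{35953}{88727} + \frac{10494302435}{15912324032}\right) + 557838} = \frac{1}{\frac{1503223758072741}{1411852774387264} + 557838} = \frac{1}{\frac{787586631182400647973}{1411852774387264}} = \frac{1411852774387264}{787586631182400647973}$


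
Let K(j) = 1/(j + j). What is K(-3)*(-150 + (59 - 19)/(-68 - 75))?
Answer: 10745/429 ≈ 25.047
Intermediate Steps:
K(j) = 1/(2*j)
K(-3)*(-150 + (59 - 19)/(-68 - 75)) = ((½)/(-3))*(-150 + (59 - 19)/(-68 - 75)) = ((½)*(-⅓))*(-150 + 40/(-143)) = -(-150 + 40*(-1/143))/6 = -(-150 - 40/143)/6 = -⅙*(-21490/143) = 10745/429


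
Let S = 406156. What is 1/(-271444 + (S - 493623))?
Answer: -1/358911 ≈ -2.7862e-6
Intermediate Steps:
1/(-271444 + (S - 493623)) = 1/(-271444 + (406156 - 493623)) = 1/(-271444 - 87467) = 1/(-358911) = -1/358911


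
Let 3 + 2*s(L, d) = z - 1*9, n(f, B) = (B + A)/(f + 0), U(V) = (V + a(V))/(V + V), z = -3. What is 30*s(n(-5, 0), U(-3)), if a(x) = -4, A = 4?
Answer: -225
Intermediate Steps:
U(V) = (-4 + V)/(2*V) (U(V) = (V - 4)/(V + V) = (-4 + V)/((2*V)) = (-4 + V)*(1/(2*V)) = (-4 + V)/(2*V))
n(f, B) = (4 + B)/f (n(f, B) = (B + 4)/(f + 0) = (4 + B)/f)
s(L, d) = -15/2 (s(L, d) = -3/2 + (-3 - 1*9)/2 = -3/2 + (-3 - 9)/2 = -3/2 + (1/2)*(-12) = -3/2 - 6 = -15/2)
30*s(n(-5, 0), U(-3)) = 30*(-15/2) = -225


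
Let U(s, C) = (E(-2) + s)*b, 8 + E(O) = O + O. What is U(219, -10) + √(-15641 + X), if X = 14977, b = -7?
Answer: -1449 + 2*I*√166 ≈ -1449.0 + 25.768*I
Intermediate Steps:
E(O) = -8 + 2*O (E(O) = -8 + (O + O) = -8 + 2*O)
U(s, C) = 84 - 7*s (U(s, C) = ((-8 + 2*(-2)) + s)*(-7) = ((-8 - 4) + s)*(-7) = (-12 + s)*(-7) = 84 - 7*s)
U(219, -10) + √(-15641 + X) = (84 - 7*219) + √(-15641 + 14977) = (84 - 1533) + √(-664) = -1449 + 2*I*√166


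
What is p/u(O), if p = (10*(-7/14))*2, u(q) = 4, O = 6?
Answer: -5/2 ≈ -2.5000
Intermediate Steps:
p = -10 (p = (10*(-7*1/14))*2 = (10*(-½))*2 = -5*2 = -10)
p/u(O) = -10/4 = (¼)*(-10) = -5/2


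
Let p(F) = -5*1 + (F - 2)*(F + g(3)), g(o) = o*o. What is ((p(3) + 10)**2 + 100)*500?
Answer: 194500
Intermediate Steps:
g(o) = o**2
p(F) = -5 + (-2 + F)*(9 + F) (p(F) = -5*1 + (F - 2)*(F + 3**2) = -5 + (-2 + F)*(F + 9) = -5 + (-2 + F)*(9 + F))
((p(3) + 10)**2 + 100)*500 = (((-23 + 3**2 + 7*3) + 10)**2 + 100)*500 = (((-23 + 9 + 21) + 10)**2 + 100)*500 = ((7 + 10)**2 + 100)*500 = (17**2 + 100)*500 = (289 + 100)*500 = 389*500 = 194500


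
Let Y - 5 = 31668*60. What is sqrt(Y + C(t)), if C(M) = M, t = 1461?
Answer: sqrt(1901546) ≈ 1379.0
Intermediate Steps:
Y = 1900085 (Y = 5 + 31668*60 = 5 + 1900080 = 1900085)
sqrt(Y + C(t)) = sqrt(1900085 + 1461) = sqrt(1901546)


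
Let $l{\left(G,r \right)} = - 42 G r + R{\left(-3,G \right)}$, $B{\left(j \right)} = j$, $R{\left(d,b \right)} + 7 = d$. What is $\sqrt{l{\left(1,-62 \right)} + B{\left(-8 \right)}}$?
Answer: $\sqrt{2586} \approx 50.853$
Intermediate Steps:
$R{\left(d,b \right)} = -7 + d$
$l{\left(G,r \right)} = -10 - 42 G r$ ($l{\left(G,r \right)} = - 42 G r - 10 = -10 - 42 G r$)
$\sqrt{l{\left(1,-62 \right)} + B{\left(-8 \right)}} = \sqrt{\left(-10 - 42 \left(-62\right)\right) - 8} = \sqrt{\left(-10 + 2604\right) - 8} = \sqrt{2594 - 8} = \sqrt{2586}$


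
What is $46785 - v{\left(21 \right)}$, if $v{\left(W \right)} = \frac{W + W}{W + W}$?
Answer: $46784$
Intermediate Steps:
$v{\left(W \right)} = 1$ ($v{\left(W \right)} = \frac{2 W}{2 W} = 2 W \frac{1}{2 W} = 1$)
$46785 - v{\left(21 \right)} = 46785 - 1 = 46784$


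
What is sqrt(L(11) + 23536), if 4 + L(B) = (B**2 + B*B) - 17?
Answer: sqrt(23757) ≈ 154.13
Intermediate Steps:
L(B) = -21 + 2*B**2 (L(B) = -4 + ((B**2 + B*B) - 17) = -4 + ((B**2 + B**2) - 17) = -4 + (2*B**2 - 17) = -4 + (-17 + 2*B**2) = -21 + 2*B**2)
sqrt(L(11) + 23536) = sqrt((-21 + 2*11**2) + 23536) = sqrt((-21 + 2*121) + 23536) = sqrt((-21 + 242) + 23536) = sqrt(221 + 23536) = sqrt(23757)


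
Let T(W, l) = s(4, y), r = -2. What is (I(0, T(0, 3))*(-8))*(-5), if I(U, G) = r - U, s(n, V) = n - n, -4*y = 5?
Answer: -80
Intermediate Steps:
y = -5/4 (y = -¼*5 = -5/4 ≈ -1.2500)
s(n, V) = 0
T(W, l) = 0
I(U, G) = -2 - U
(I(0, T(0, 3))*(-8))*(-5) = ((-2 - 1*0)*(-8))*(-5) = ((-2 + 0)*(-8))*(-5) = -2*(-8)*(-5) = 16*(-5) = -80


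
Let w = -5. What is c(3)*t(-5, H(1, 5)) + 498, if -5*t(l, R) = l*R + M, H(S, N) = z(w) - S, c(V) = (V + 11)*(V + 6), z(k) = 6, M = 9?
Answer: 4506/5 ≈ 901.20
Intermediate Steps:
c(V) = (6 + V)*(11 + V) (c(V) = (11 + V)*(6 + V) = (6 + V)*(11 + V))
H(S, N) = 6 - S
t(l, R) = -9/5 - R*l/5 (t(l, R) = -(l*R + 9)/5 = -(R*l + 9)/5 = -(9 + R*l)/5 = -9/5 - R*l/5)
c(3)*t(-5, H(1, 5)) + 498 = (66 + 3² + 17*3)*(-9/5 - ⅕*(6 - 1*1)*(-5)) + 498 = (66 + 9 + 51)*(-9/5 - ⅕*(6 - 1)*(-5)) + 498 = 126*(-9/5 - ⅕*5*(-5)) + 498 = 126*(-9/5 + 5) + 498 = 126*(16/5) + 498 = 2016/5 + 498 = 4506/5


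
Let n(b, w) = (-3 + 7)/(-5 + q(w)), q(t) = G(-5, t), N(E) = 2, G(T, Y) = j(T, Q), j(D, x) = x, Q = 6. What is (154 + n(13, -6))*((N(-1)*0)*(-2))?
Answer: 0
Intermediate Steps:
G(T, Y) = 6
q(t) = 6
n(b, w) = 4 (n(b, w) = (-3 + 7)/(-5 + 6) = 4/1 = 4*1 = 4)
(154 + n(13, -6))*((N(-1)*0)*(-2)) = (154 + 4)*((2*0)*(-2)) = 158*(0*(-2)) = 158*0 = 0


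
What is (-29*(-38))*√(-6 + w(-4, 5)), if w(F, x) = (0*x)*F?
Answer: 1102*I*√6 ≈ 2699.3*I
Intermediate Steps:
w(F, x) = 0 (w(F, x) = 0*F = 0)
(-29*(-38))*√(-6 + w(-4, 5)) = (-29*(-38))*√(-6 + 0) = 1102*√(-6) = 1102*(I*√6) = 1102*I*√6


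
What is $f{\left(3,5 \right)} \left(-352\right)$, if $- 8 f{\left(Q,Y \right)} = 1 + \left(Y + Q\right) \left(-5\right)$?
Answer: $-1716$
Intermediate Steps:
$f{\left(Q,Y \right)} = - \frac{1}{8} + \frac{5 Q}{8} + \frac{5 Y}{8}$ ($f{\left(Q,Y \right)} = - \frac{1 + \left(Y + Q\right) \left(-5\right)}{8} = - \frac{1 + \left(Q + Y\right) \left(-5\right)}{8} = - \frac{1 - \left(5 Q + 5 Y\right)}{8} = - \frac{1 - 5 Q - 5 Y}{8} = - \frac{1}{8} + \frac{5 Q}{8} + \frac{5 Y}{8}$)
$f{\left(3,5 \right)} \left(-352\right) = \left(- \frac{1}{8} + \frac{5}{8} \cdot 3 + \frac{5}{8} \cdot 5\right) \left(-352\right) = \left(- \frac{1}{8} + \frac{15}{8} + \frac{25}{8}\right) \left(-352\right) = \frac{39}{8} \left(-352\right) = -1716$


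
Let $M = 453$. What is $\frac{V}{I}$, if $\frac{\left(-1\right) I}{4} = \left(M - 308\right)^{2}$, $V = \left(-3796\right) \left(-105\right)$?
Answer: $- \frac{19929}{4205} \approx -4.7394$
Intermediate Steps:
$V = 398580$
$I = -84100$ ($I = - 4 \left(453 - 308\right)^{2} = - 4 \cdot 145^{2} = \left(-4\right) 21025 = -84100$)
$\frac{V}{I} = \frac{398580}{-84100} = 398580 \left(- \frac{1}{84100}\right) = - \frac{19929}{4205}$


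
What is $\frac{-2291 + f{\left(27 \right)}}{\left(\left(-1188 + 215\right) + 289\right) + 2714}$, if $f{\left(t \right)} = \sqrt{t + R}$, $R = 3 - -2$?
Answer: $- \frac{79}{70} + \frac{2 \sqrt{2}}{1015} \approx -1.1258$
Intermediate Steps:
$R = 5$ ($R = 3 + 2 = 5$)
$f{\left(t \right)} = \sqrt{5 + t}$ ($f{\left(t \right)} = \sqrt{t + 5} = \sqrt{5 + t}$)
$\frac{-2291 + f{\left(27 \right)}}{\left(\left(-1188 + 215\right) + 289\right) + 2714} = \frac{-2291 + \sqrt{5 + 27}}{\left(\left(-1188 + 215\right) + 289\right) + 2714} = \frac{-2291 + \sqrt{32}}{\left(-973 + 289\right) + 2714} = \frac{-2291 + 4 \sqrt{2}}{-684 + 2714} = \frac{-2291 + 4 \sqrt{2}}{2030} = \left(-2291 + 4 \sqrt{2}\right) \frac{1}{2030} = - \frac{79}{70} + \frac{2 \sqrt{2}}{1015}$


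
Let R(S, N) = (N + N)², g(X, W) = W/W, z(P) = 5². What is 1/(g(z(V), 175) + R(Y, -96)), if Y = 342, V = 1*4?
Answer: 1/36865 ≈ 2.7126e-5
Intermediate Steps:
V = 4
z(P) = 25
g(X, W) = 1
R(S, N) = 4*N² (R(S, N) = (2*N)² = 4*N²)
1/(g(z(V), 175) + R(Y, -96)) = 1/(1 + 4*(-96)²) = 1/(1 + 4*9216) = 1/(1 + 36864) = 1/36865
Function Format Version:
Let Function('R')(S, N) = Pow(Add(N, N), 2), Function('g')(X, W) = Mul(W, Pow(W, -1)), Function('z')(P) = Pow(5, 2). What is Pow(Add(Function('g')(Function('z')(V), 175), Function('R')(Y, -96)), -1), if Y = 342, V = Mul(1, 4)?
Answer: Rational(1, 36865) ≈ 2.7126e-5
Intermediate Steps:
V = 4
Function('z')(P) = 25
Function('g')(X, W) = 1
Function('R')(S, N) = Mul(4, Pow(N, 2)) (Function('R')(S, N) = Pow(Mul(2, N), 2) = Mul(4, Pow(N, 2)))
Pow(Add(Function('g')(Function('z')(V), 175), Function('R')(Y, -96)), -1) = Pow(Add(1, Mul(4, Pow(-96, 2))), -1) = Pow(Add(1, Mul(4, 9216)), -1) = Pow(Add(1, 36864), -1) = Pow(36865, -1) = Rational(1, 36865)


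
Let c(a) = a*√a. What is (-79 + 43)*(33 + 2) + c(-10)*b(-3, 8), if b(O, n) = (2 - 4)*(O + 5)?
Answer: -1260 + 40*I*√10 ≈ -1260.0 + 126.49*I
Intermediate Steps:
b(O, n) = -10 - 2*O (b(O, n) = -2*(5 + O) = -10 - 2*O)
c(a) = a^(3/2)
(-79 + 43)*(33 + 2) + c(-10)*b(-3, 8) = (-79 + 43)*(33 + 2) + (-10)^(3/2)*(-10 - 2*(-3)) = -36*35 + (-10*I*√10)*(-10 + 6) = -1260 - 10*I*√10*(-4) = -1260 + 40*I*√10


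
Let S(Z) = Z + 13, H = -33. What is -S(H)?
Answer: 20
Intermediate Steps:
S(Z) = 13 + Z
-S(H) = -(13 - 33) = -1*(-20) = 20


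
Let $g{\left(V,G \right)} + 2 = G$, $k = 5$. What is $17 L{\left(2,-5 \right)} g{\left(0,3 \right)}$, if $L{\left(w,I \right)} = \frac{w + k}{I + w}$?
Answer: $- \frac{119}{3} \approx -39.667$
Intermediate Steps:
$g{\left(V,G \right)} = -2 + G$
$L{\left(w,I \right)} = \frac{5 + w}{I + w}$ ($L{\left(w,I \right)} = \frac{w + 5}{I + w} = \frac{5 + w}{I + w}$)
$17 L{\left(2,-5 \right)} g{\left(0,3 \right)} = 17 \frac{5 + 2}{-5 + 2} \left(-2 + 3\right) = 17 \frac{1}{-3} \cdot 7 \cdot 1 = 17 \left(\left(- \frac{1}{3}\right) 7\right) 1 = 17 \left(- \frac{7}{3}\right) 1 = \left(- \frac{119}{3}\right) 1 = - \frac{119}{3}$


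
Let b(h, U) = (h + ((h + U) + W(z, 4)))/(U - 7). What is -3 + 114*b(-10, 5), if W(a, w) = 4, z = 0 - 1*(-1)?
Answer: 624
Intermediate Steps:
z = 1 (z = 0 + 1 = 1)
b(h, U) = (4 + U + 2*h)/(-7 + U) (b(h, U) = (h + ((h + U) + 4))/(U - 7) = (h + ((U + h) + 4))/(-7 + U) = (h + (4 + U + h))/(-7 + U) = (4 + U + 2*h)/(-7 + U))
-3 + 114*b(-10, 5) = -3 + 114*((4 + 5 + 2*(-10))/(-7 + 5)) = -3 + 114*((4 + 5 - 20)/(-2)) = -3 + 114*(-1/2*(-11)) = -3 + 114*(11/2) = -3 + 627 = 624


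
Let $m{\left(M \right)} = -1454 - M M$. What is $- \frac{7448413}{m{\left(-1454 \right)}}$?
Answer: $\frac{7448413}{2115570} \approx 3.5208$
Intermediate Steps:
$m{\left(M \right)} = -1454 - M^{2}$
$- \frac{7448413}{m{\left(-1454 \right)}} = - \frac{7448413}{-1454 - \left(-1454\right)^{2}} = - \frac{7448413}{-1454 - 2114116} = - \frac{7448413}{-2115570} = \left(-7448413\right) \left(- \frac{1}{2115570}\right) = \frac{7448413}{2115570}$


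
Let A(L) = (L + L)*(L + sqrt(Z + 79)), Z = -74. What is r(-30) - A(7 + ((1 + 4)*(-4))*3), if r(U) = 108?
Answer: -5510 + 106*sqrt(5) ≈ -5273.0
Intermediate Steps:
A(L) = 2*L*(L + sqrt(5)) (A(L) = (L + L)*(L + sqrt(-74 + 79)) = (2*L)*(L + sqrt(5)) = 2*L*(L + sqrt(5)))
r(-30) - A(7 + ((1 + 4)*(-4))*3) = 108 - 2*(7 + ((1 + 4)*(-4))*3)*((7 + ((1 + 4)*(-4))*3) + sqrt(5)) = 108 - 2*(7 + (5*(-4))*3)*((7 + (5*(-4))*3) + sqrt(5)) = 108 - 2*(7 - 20*3)*((7 - 20*3) + sqrt(5)) = 108 - 2*(7 - 60)*((7 - 60) + sqrt(5)) = 108 - 2*(-53)*(-53 + sqrt(5)) = 108 - (5618 - 106*sqrt(5)) = 108 + (-5618 + 106*sqrt(5)) = -5510 + 106*sqrt(5)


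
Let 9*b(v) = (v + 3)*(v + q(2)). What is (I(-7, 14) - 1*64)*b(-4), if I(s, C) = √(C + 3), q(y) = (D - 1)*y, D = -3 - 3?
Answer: -128 + 2*√17 ≈ -119.75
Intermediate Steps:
D = -6
q(y) = -7*y (q(y) = (-6 - 1)*y = -7*y)
I(s, C) = √(3 + C)
b(v) = (-14 + v)*(3 + v)/9 (b(v) = ((v + 3)*(v - 7*2))/9 = ((3 + v)*(v - 14))/9 = ((3 + v)*(-14 + v))/9 = ((-14 + v)*(3 + v))/9 = (-14 + v)*(3 + v)/9)
(I(-7, 14) - 1*64)*b(-4) = (√(3 + 14) - 1*64)*(-14/3 - 11/9*(-4) + (⅑)*(-4)²) = (√17 - 64)*(-14/3 + 44/9 + (⅑)*16) = (-64 + √17)*(-14/3 + 44/9 + 16/9) = (-64 + √17)*2 = -128 + 2*√17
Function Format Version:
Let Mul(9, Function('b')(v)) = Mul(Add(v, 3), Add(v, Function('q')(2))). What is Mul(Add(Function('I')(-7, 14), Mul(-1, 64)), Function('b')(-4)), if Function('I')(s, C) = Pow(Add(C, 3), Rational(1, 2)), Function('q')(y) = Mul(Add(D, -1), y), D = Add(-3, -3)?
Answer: Add(-128, Mul(2, Pow(17, Rational(1, 2)))) ≈ -119.75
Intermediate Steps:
D = -6
Function('q')(y) = Mul(-7, y) (Function('q')(y) = Mul(Add(-6, -1), y) = Mul(-7, y))
Function('I')(s, C) = Pow(Add(3, C), Rational(1, 2))
Function('b')(v) = Mul(Rational(1, 9), Add(-14, v), Add(3, v)) (Function('b')(v) = Mul(Rational(1, 9), Mul(Add(v, 3), Add(v, Mul(-7, 2)))) = Mul(Rational(1, 9), Mul(Add(3, v), Add(v, -14))) = Mul(Rational(1, 9), Mul(Add(3, v), Add(-14, v))) = Mul(Rational(1, 9), Mul(Add(-14, v), Add(3, v))) = Mul(Rational(1, 9), Add(-14, v), Add(3, v)))
Mul(Add(Function('I')(-7, 14), Mul(-1, 64)), Function('b')(-4)) = Mul(Add(Pow(Add(3, 14), Rational(1, 2)), Mul(-1, 64)), Add(Rational(-14, 3), Mul(Rational(-11, 9), -4), Mul(Rational(1, 9), Pow(-4, 2)))) = Mul(Add(Pow(17, Rational(1, 2)), -64), Add(Rational(-14, 3), Rational(44, 9), Mul(Rational(1, 9), 16))) = Mul(Add(-64, Pow(17, Rational(1, 2))), Add(Rational(-14, 3), Rational(44, 9), Rational(16, 9))) = Mul(Add(-64, Pow(17, Rational(1, 2))), 2) = Add(-128, Mul(2, Pow(17, Rational(1, 2))))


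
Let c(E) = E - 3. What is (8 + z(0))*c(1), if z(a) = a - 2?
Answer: -12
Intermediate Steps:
z(a) = -2 + a
c(E) = -3 + E
(8 + z(0))*c(1) = (8 + (-2 + 0))*(-3 + 1) = (8 - 2)*(-2) = 6*(-2) = -12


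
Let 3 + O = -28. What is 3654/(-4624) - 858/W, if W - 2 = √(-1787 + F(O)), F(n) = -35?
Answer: 3*(-609*√1822 + 662450*I)/(2312*(√1822 - 2*I)) ≈ -1.73 + 20.057*I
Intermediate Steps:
O = -31 (O = -3 - 28 = -31)
W = 2 + I*√1822 (W = 2 + √(-1787 - 35) = 2 + √(-1822) = 2 + I*√1822 ≈ 2.0 + 42.685*I)
3654/(-4624) - 858/W = 3654/(-4624) - 858/(2 + I*√1822) = 3654*(-1/4624) - 858/(2 + I*√1822) = -1827/2312 - 858/(2 + I*√1822)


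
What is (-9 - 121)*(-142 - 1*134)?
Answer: 35880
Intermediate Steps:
(-9 - 121)*(-142 - 1*134) = -130*(-142 - 134) = -130*(-276) = 35880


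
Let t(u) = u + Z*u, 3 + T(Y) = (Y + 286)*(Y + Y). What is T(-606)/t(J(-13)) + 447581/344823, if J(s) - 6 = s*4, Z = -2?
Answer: 133755706577/15861858 ≈ 8432.5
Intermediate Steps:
T(Y) = -3 + 2*Y*(286 + Y) (T(Y) = -3 + (Y + 286)*(Y + Y) = -3 + (286 + Y)*(2*Y) = -3 + 2*Y*(286 + Y))
J(s) = 6 + 4*s (J(s) = 6 + s*4 = 6 + 4*s)
t(u) = -u (t(u) = u - 2*u = -u)
T(-606)/t(J(-13)) + 447581/344823 = (-3 + 2*(-606)**2 + 572*(-606))/((-(6 + 4*(-13)))) + 447581/344823 = (-3 + 2*367236 - 346632)/((-(6 - 52))) + 447581*(1/344823) = (-3 + 734472 - 346632)/((-1*(-46))) + 447581/344823 = 387837/46 + 447581/344823 = 133755706577/15861858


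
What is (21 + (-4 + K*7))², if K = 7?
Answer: 4356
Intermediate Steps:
(21 + (-4 + K*7))² = (21 + (-4 + 7*7))² = (21 + (-4 + 49))² = (21 + 45)² = 66² = 4356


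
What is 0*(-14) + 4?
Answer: 4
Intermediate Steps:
0*(-14) + 4 = 0 + 4 = 4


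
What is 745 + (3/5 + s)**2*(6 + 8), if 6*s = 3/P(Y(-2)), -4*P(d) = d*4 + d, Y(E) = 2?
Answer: 18681/25 ≈ 747.24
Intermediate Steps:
P(d) = -5*d/4 (P(d) = -(d*4 + d)/4 = -(4*d + d)/4 = -5*d/4)
s = -1/5 (s = (3/((-5/4*2)))/6 = (3/(-5/2))/6 = (3*(-2/5))/6 = (1/6)*(-6/5) = -1/5 ≈ -0.20000)
745 + (3/5 + s)**2*(6 + 8) = 745 + (3/5 - 1/5)**2*(6 + 8) = 745 + (3*(1/5) - 1/5)**2*14 = 745 + (3/5 - 1/5)**2*14 = 745 + (2/5)**2*14 = 745 + (4/25)*14 = 745 + 56/25 = 18681/25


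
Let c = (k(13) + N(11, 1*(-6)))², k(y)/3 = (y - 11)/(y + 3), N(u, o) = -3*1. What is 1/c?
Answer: 64/441 ≈ 0.14512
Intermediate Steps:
N(u, o) = -3
k(y) = 3*(-11 + y)/(3 + y) (k(y) = 3*((y - 11)/(y + 3)) = 3*((-11 + y)/(3 + y)) = 3*(-11 + y)/(3 + y))
c = 441/64 (c = (3*(-11 + 13)/(3 + 13) - 3)² = (3*2/16 - 3)² = (3*(1/16)*2 - 3)² = (3/8 - 3)² = (-21/8)² = 441/64 ≈ 6.8906)
1/c = 1/(441/64) = 64/441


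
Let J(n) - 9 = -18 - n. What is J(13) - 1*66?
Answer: -88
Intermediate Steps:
J(n) = -9 - n (J(n) = 9 + (-18 - n) = -9 - n)
J(13) - 1*66 = (-9 - 1*13) - 1*66 = (-9 - 13) - 66 = -22 - 66 = -88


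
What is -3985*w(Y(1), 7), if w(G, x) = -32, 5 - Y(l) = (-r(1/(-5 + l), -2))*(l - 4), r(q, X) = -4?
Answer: 127520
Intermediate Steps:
Y(l) = 21 - 4*l (Y(l) = 5 - (-1*(-4))*(l - 4) = 5 - 4*(-4 + l) = 5 - (-16 + 4*l) = 5 + (16 - 4*l) = 21 - 4*l)
-3985*w(Y(1), 7) = -3985*(-32) = 127520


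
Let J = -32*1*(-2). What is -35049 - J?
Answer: -35113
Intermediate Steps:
J = 64 (J = -32*(-2) = 64)
-35049 - J = -35049 - 1*64 = -35049 - 64 = -35113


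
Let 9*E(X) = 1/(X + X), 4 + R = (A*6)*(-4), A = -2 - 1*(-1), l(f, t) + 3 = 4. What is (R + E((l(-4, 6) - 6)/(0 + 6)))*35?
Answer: 2093/3 ≈ 697.67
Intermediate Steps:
l(f, t) = 1 (l(f, t) = -3 + 4 = 1)
A = -1 (A = -2 + 1 = -1)
R = 20 (R = -4 - 1*6*(-4) = -4 - 6*(-4) = -4 + 24 = 20)
E(X) = 1/(18*X) (E(X) = 1/(9*(X + X)) = 1/(9*((2*X))) = (1/(2*X))/9 = 1/(18*X))
(R + E((l(-4, 6) - 6)/(0 + 6)))*35 = (20 + 1/(18*(((1 - 6)/(0 + 6)))))*35 = (20 + 1/(18*((-5/6))))*35 = (20 + 1/(18*((-5*1/6))))*35 = (20 + 1/(18*(-5/6)))*35 = (20 + (1/18)*(-6/5))*35 = (20 - 1/15)*35 = (299/15)*35 = 2093/3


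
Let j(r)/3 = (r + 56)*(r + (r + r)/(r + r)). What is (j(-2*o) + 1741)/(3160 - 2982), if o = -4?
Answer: 3469/178 ≈ 19.489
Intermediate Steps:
j(r) = 3*(1 + r)*(56 + r) (j(r) = 3*((r + 56)*(r + (r + r)/(r + r))) = 3*((56 + r)*(r + (2*r)/((2*r)))) = 3*((56 + r)*(r + (2*r)*(1/(2*r)))) = 3*((56 + r)*(r + 1)) = 3*((56 + r)*(1 + r)) = 3*((1 + r)*(56 + r)) = 3*(1 + r)*(56 + r))
(j(-2*o) + 1741)/(3160 - 2982) = ((168 + 3*(-2*(-4))² + 171*(-2*(-4))) + 1741)/(3160 - 2982) = ((168 + 3*8² + 171*8) + 1741)/178 = ((168 + 3*64 + 1368) + 1741)*(1/178) = ((168 + 192 + 1368) + 1741)*(1/178) = (1728 + 1741)*(1/178) = 3469*(1/178) = 3469/178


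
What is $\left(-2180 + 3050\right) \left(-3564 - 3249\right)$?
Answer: $-5927310$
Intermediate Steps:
$\left(-2180 + 3050\right) \left(-3564 - 3249\right) = 870 \left(-6813\right) = -5927310$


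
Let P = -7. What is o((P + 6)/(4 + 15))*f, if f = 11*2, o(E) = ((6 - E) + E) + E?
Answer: 2486/19 ≈ 130.84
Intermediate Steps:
o(E) = 6 + E
f = 22
o((P + 6)/(4 + 15))*f = (6 + (-7 + 6)/(4 + 15))*22 = (6 - 1/19)*22 = (113/19)*22 = 2486/19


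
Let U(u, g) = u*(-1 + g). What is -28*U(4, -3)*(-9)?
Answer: -4032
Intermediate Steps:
-28*U(4, -3)*(-9) = -112*(-1 - 3)*(-9) = -112*(-4)*(-9) = -28*(-16)*(-9) = 448*(-9) = -4032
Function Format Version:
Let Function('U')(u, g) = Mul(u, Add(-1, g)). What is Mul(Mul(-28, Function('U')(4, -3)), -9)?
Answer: -4032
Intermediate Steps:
Mul(Mul(-28, Function('U')(4, -3)), -9) = Mul(Mul(-28, Mul(4, Add(-1, -3))), -9) = Mul(Mul(-28, Mul(4, -4)), -9) = Mul(Mul(-28, -16), -9) = Mul(448, -9) = -4032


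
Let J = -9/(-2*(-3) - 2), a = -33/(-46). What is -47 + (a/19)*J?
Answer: -164609/3496 ≈ -47.085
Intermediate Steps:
a = 33/46 (a = -33*(-1/46) = 33/46 ≈ 0.71739)
J = -9/4 (J = -9/(6 - 2) = -9/4 ≈ -2.2500)
-47 + (a/19)*J = -47 + ((33/46)/19)*(-9/4) = -47 + ((33/46)*(1/19))*(-9/4) = -47 + (33/874)*(-9/4) = -47 - 297/3496 = -164609/3496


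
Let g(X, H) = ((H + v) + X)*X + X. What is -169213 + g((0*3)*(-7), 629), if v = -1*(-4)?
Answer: -169213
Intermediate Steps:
v = 4
g(X, H) = X + X*(4 + H + X) (g(X, H) = ((H + 4) + X)*X + X = ((4 + H) + X)*X + X = (4 + H + X)*X + X = X*(4 + H + X) + X = X + X*(4 + H + X))
-169213 + g((0*3)*(-7), 629) = -169213 + ((0*3)*(-7))*(5 + 629 + (0*3)*(-7)) = -169213 + (0*(-7))*(5 + 629 + 0*(-7)) = -169213 + 0*(5 + 629 + 0) = -169213 + 0*634 = -169213 + 0 = -169213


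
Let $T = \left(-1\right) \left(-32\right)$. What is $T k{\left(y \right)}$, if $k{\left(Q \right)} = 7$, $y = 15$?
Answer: $224$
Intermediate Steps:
$T = 32$
$T k{\left(y \right)} = 32 \cdot 7 = 224$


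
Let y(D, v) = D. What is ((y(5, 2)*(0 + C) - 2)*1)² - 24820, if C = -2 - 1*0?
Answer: -24676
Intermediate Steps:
C = -2 (C = -2 + 0 = -2)
((y(5, 2)*(0 + C) - 2)*1)² - 24820 = ((5*(0 - 2) - 2)*1)² - 24820 = ((5*(-2) - 2)*1)² - 24820 = ((-10 - 2)*1)² - 24820 = (-12*1)² - 24820 = (-12)² - 24820 = 144 - 24820 = -24676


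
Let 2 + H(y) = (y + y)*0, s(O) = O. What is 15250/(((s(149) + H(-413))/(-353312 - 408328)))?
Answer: -3871670000/49 ≈ -7.9014e+7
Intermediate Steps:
H(y) = -2 (H(y) = -2 + (y + y)*0 = -2 + (2*y)*0 = -2 + 0 = -2)
15250/(((s(149) + H(-413))/(-353312 - 408328))) = 15250/(((149 - 2)/(-353312 - 408328))) = 15250/((147/(-761640))) = 15250/((147*(-1/761640))) = 15250/(-49/253880) = 15250*(-253880/49) = -3871670000/49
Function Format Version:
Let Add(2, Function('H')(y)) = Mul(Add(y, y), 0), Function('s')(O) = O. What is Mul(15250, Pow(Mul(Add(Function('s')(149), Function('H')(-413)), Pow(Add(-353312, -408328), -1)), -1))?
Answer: Rational(-3871670000, 49) ≈ -7.9014e+7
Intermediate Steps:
Function('H')(y) = -2 (Function('H')(y) = Add(-2, Mul(Add(y, y), 0)) = Add(-2, Mul(Mul(2, y), 0)) = Add(-2, 0) = -2)
Mul(15250, Pow(Mul(Add(Function('s')(149), Function('H')(-413)), Pow(Add(-353312, -408328), -1)), -1)) = Mul(15250, Pow(Mul(Add(149, -2), Pow(Add(-353312, -408328), -1)), -1)) = Mul(15250, Pow(Mul(147, Pow(-761640, -1)), -1)) = Mul(15250, Pow(Mul(147, Rational(-1, 761640)), -1)) = Mul(15250, Pow(Rational(-49, 253880), -1)) = Mul(15250, Rational(-253880, 49)) = Rational(-3871670000, 49)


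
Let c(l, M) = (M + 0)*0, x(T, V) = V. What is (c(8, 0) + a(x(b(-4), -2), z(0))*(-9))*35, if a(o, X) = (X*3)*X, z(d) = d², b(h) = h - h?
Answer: 0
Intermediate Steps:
b(h) = 0
a(o, X) = 3*X² (a(o, X) = (3*X)*X = 3*X²)
c(l, M) = 0 (c(l, M) = M*0 = 0)
(c(8, 0) + a(x(b(-4), -2), z(0))*(-9))*35 = (0 + (3*(0²)²)*(-9))*35 = (0 + (3*0²)*(-9))*35 = (0 + (3*0)*(-9))*35 = (0 + 0*(-9))*35 = (0 + 0)*35 = 0*35 = 0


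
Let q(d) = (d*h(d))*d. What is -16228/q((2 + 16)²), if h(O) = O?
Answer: -4057/8503056 ≈ -0.00047712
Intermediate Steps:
q(d) = d³ (q(d) = (d*d)*d = d²*d = d³)
-16228/q((2 + 16)²) = -16228/(2 + 16)⁶ = -16228/((18²)³) = -16228/(324³) = -16228/34012224 = -16228*1/34012224 = -4057/8503056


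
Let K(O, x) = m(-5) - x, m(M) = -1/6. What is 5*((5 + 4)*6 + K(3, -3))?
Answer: 1705/6 ≈ 284.17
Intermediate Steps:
m(M) = -⅙ (m(M) = -1*⅙ = -⅙)
K(O, x) = -⅙ - x
5*((5 + 4)*6 + K(3, -3)) = 5*((5 + 4)*6 + (-⅙ - 1*(-3))) = 5*(9*6 + (-⅙ + 3)) = 5*(54 + 17/6) = 5*(341/6) = 1705/6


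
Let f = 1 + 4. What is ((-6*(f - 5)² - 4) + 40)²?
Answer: 1296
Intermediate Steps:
f = 5
((-6*(f - 5)² - 4) + 40)² = ((-6*(5 - 5)² - 4) + 40)² = ((-6*0² - 4) + 40)² = ((-6*0 - 4) + 40)² = ((0 - 4) + 40)² = (-4 + 40)² = 36² = 1296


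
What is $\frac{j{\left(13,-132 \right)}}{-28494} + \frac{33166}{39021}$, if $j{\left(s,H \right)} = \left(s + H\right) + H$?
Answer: $\frac{318275425}{370621458} \approx 0.85876$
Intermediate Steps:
$j{\left(s,H \right)} = s + 2 H$ ($j{\left(s,H \right)} = \left(H + s\right) + H = s + 2 H$)
$\frac{j{\left(13,-132 \right)}}{-28494} + \frac{33166}{39021} = \frac{13 + 2 \left(-132\right)}{-28494} + \frac{33166}{39021} = \left(13 - 264\right) \left(- \frac{1}{28494}\right) + 33166 \cdot \frac{1}{39021} = \left(-251\right) \left(- \frac{1}{28494}\right) + \frac{33166}{39021} = \frac{251}{28494} + \frac{33166}{39021} = \frac{318275425}{370621458}$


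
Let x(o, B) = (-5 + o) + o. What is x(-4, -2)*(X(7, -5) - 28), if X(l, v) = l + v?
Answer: 338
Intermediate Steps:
x(o, B) = -5 + 2*o
x(-4, -2)*(X(7, -5) - 28) = (-5 + 2*(-4))*((7 - 5) - 28) = (-5 - 8)*(2 - 28) = -13*(-26) = 338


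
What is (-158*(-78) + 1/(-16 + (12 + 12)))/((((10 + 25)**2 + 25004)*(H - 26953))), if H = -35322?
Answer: -98593/13067287800 ≈ -7.5450e-6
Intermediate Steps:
(-158*(-78) + 1/(-16 + (12 + 12)))/((((10 + 25)**2 + 25004)*(H - 26953))) = (-158*(-78) + 1/(-16 + (12 + 12)))/((((10 + 25)**2 + 25004)*(-35322 - 26953))) = (12324 + 1/(-16 + 24))/(((35**2 + 25004)*(-62275))) = (12324 + 1/8)/(((1225 + 25004)*(-62275))) = (12324 + 1/8)/((26229*(-62275))) = (98593/8)/(-1633410975) = (98593/8)*(-1/1633410975) = -98593/13067287800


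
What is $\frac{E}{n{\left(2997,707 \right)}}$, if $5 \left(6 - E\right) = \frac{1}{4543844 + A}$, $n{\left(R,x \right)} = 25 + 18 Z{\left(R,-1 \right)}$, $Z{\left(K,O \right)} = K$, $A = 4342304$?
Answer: $\frac{266584439}{2397971468540} \approx 0.00011117$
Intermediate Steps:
$n{\left(R,x \right)} = 25 + 18 R$
$E = \frac{266584439}{44430740}$ ($E = 6 - \frac{1}{5 \left(4543844 + 4342304\right)} = 6 - \frac{1}{5 \cdot 8886148} = 6 - \frac{1}{44430740} = \frac{266584439}{44430740} \approx 6.0$)
$\frac{E}{n{\left(2997,707 \right)}} = \frac{266584439}{44430740 \left(25 + 18 \cdot 2997\right)} = \frac{266584439}{44430740 \left(25 + 53946\right)} = \frac{266584439}{44430740 \cdot 53971} = \frac{266584439}{44430740} \cdot \frac{1}{53971} = \frac{266584439}{2397971468540}$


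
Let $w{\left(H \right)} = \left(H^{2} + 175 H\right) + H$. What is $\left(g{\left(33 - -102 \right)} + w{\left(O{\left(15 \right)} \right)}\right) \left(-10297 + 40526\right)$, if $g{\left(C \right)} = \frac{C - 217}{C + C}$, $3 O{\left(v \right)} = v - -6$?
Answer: $\frac{5226412726}{135} \approx 3.8714 \cdot 10^{7}$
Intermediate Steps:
$O{\left(v \right)} = 2 + \frac{v}{3}$ ($O{\left(v \right)} = \frac{v - -6}{3} = \frac{v + 6}{3} = \frac{6 + v}{3} = 2 + \frac{v}{3}$)
$w{\left(H \right)} = H^{2} + 176 H$
$g{\left(C \right)} = \frac{-217 + C}{2 C}$
$\left(g{\left(33 - -102 \right)} + w{\left(O{\left(15 \right)} \right)}\right) \left(-10297 + 40526\right) = \left(\frac{-217 + \left(33 - -102\right)}{2 \left(33 - -102\right)} + \left(2 + \frac{1}{3} \cdot 15\right) \left(176 + \left(2 + \frac{1}{3} \cdot 15\right)\right)\right) \left(-10297 + 40526\right) = \left(\frac{-217 + \left(33 + 102\right)}{2 \left(33 + 102\right)} + \left(2 + 5\right) \left(176 + \left(2 + 5\right)\right)\right) 30229 = \left(\frac{-217 + 135}{2 \cdot 135} + 7 \left(176 + 7\right)\right) 30229 = \left(\frac{1}{2} \cdot \frac{1}{135} \left(-82\right) + 7 \cdot 183\right) 30229 = \left(- \frac{41}{135} + 1281\right) 30229 = \frac{172894}{135} \cdot 30229 = \frac{5226412726}{135}$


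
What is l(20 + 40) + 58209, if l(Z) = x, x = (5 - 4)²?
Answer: 58210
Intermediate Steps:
x = 1 (x = 1² = 1)
l(Z) = 1
l(20 + 40) + 58209 = 1 + 58209 = 58210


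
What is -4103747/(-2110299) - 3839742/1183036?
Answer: -1624061633483/1248279843882 ≈ -1.3010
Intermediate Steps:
-4103747/(-2110299) - 3839742/1183036 = -4103747*(-1/2110299) - 3839742*1/1183036 = 4103747/2110299 - 1919871/591518 = -1624061633483/1248279843882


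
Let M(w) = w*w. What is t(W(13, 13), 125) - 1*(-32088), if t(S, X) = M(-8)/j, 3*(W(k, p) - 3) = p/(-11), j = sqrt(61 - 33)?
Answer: 32088 + 32*sqrt(7)/7 ≈ 32100.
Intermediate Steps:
j = 2*sqrt(7) (j = sqrt(28) = 2*sqrt(7) ≈ 5.2915)
W(k, p) = 3 - p/33 (W(k, p) = 3 + (p/(-11))/3 = 3 + (p*(-1/11))/3 = 3 + (-p/11)/3 = 3 - p/33)
M(w) = w**2
t(S, X) = 32*sqrt(7)/7 (t(S, X) = (-8)**2/((2*sqrt(7))) = 64*(sqrt(7)/14) = 32*sqrt(7)/7)
t(W(13, 13), 125) - 1*(-32088) = 32*sqrt(7)/7 - 1*(-32088) = 32*sqrt(7)/7 + 32088 = 32088 + 32*sqrt(7)/7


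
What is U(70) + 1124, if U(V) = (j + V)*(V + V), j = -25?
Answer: 7424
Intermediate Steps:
U(V) = 2*V*(-25 + V) (U(V) = (-25 + V)*(V + V) = (-25 + V)*(2*V) = 2*V*(-25 + V))
U(70) + 1124 = 2*70*(-25 + 70) + 1124 = 2*70*45 + 1124 = 6300 + 1124 = 7424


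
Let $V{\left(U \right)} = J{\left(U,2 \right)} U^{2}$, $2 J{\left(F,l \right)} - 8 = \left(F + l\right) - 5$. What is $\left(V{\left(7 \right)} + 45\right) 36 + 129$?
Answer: $12333$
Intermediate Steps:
$J{\left(F,l \right)} = \frac{3}{2} + \frac{F}{2} + \frac{l}{2}$ ($J{\left(F,l \right)} = 4 + \frac{\left(F + l\right) - 5}{2} = 4 + \frac{-5 + F + l}{2} = 4 + \left(- \frac{5}{2} + \frac{F}{2} + \frac{l}{2}\right) = \frac{3}{2} + \frac{F}{2} + \frac{l}{2}$)
$V{\left(U \right)} = U^{2} \left(\frac{5}{2} + \frac{U}{2}\right)$ ($V{\left(U \right)} = \left(\frac{3}{2} + \frac{U}{2} + \frac{1}{2} \cdot 2\right) U^{2} = \left(\frac{3}{2} + \frac{U}{2} + 1\right) U^{2} = \left(\frac{5}{2} + \frac{U}{2}\right) U^{2} = U^{2} \left(\frac{5}{2} + \frac{U}{2}\right)$)
$\left(V{\left(7 \right)} + 45\right) 36 + 129 = \left(\frac{7^{2} \left(5 + 7\right)}{2} + 45\right) 36 + 129 = \left(\frac{1}{2} \cdot 49 \cdot 12 + 45\right) 36 + 129 = \left(294 + 45\right) 36 + 129 = 339 \cdot 36 + 129 = 12204 + 129 = 12333$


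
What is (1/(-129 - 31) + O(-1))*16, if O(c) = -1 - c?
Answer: -⅒ ≈ -0.10000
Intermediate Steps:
(1/(-129 - 31) + O(-1))*16 = (1/(-129 - 31) + (-1 - 1*(-1)))*16 = (1/(-160) + (-1 + 1))*16 = (-1/160 + 0)*16 = -1/160*16 = -⅒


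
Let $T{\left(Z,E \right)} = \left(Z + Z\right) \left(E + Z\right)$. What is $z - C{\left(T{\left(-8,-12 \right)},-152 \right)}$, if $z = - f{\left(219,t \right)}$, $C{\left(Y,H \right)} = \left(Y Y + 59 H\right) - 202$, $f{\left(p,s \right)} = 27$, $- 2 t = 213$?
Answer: $-93257$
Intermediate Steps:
$t = - \frac{213}{2}$ ($t = \left(- \frac{1}{2}\right) 213 = - \frac{213}{2} \approx -106.5$)
$T{\left(Z,E \right)} = 2 Z \left(E + Z\right)$
$C{\left(Y,H \right)} = -202 + Y^{2} + 59 H$ ($C{\left(Y,H \right)} = \left(Y^{2} + 59 H\right) - 202 = -202 + Y^{2} + 59 H$)
$z = -27$ ($z = \left(-1\right) 27 = -27$)
$z - C{\left(T{\left(-8,-12 \right)},-152 \right)} = -27 - \left(-202 + \left(2 \left(-8\right) \left(-12 - 8\right)\right)^{2} + 59 \left(-152\right)\right) = -27 - \left(-202 + \left(2 \left(-8\right) \left(-20\right)\right)^{2} - 8968\right) = -27 - \left(-202 + 320^{2} - 8968\right) = -27 - \left(-202 + 102400 - 8968\right) = -27 - 93230 = -93257$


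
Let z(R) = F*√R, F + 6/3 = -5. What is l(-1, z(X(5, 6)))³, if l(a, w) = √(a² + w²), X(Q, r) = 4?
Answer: 197*√197 ≈ 2765.0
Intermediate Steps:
F = -7 (F = -2 - 5 = -7)
z(R) = -7*√R
l(-1, z(X(5, 6)))³ = (√((-1)² + (-7*√4)²))³ = (√(1 + (-7*2)²))³ = (√(1 + (-14)²))³ = (√(1 + 196))³ = (√197)³ = 197*√197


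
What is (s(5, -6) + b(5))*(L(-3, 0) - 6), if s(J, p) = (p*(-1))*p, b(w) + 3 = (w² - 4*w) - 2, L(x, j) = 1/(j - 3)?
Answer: 228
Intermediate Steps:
L(x, j) = 1/(-3 + j)
b(w) = -5 + w² - 4*w (b(w) = -3 + ((w² - 4*w) - 2) = -3 + (-2 + w² - 4*w) = -5 + w² - 4*w)
s(J, p) = -p² (s(J, p) = (-p)*p = -p²)
(s(5, -6) + b(5))*(L(-3, 0) - 6) = (-1*(-6)² + (-5 + 5² - 4*5))*(1/(-3 + 0) - 6) = (-1*36 + (-5 + 25 - 20))*(1/(-3) - 6) = (-36 + 0)*(-⅓ - 6) = -36*(-19/3) = 228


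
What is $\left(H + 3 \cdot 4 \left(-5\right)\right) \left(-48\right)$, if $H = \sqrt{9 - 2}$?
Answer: $2880 - 48 \sqrt{7} \approx 2753.0$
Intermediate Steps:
$H = \sqrt{7} \approx 2.6458$
$\left(H + 3 \cdot 4 \left(-5\right)\right) \left(-48\right) = \left(\sqrt{7} + 3 \cdot 4 \left(-5\right)\right) \left(-48\right) = \left(\sqrt{7} + 12 \left(-5\right)\right) \left(-48\right) = \left(\sqrt{7} - 60\right) \left(-48\right) = \left(-60 + \sqrt{7}\right) \left(-48\right) = 2880 - 48 \sqrt{7}$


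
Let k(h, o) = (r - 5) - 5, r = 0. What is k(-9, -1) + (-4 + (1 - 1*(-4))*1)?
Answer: -9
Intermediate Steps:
k(h, o) = -10 (k(h, o) = (0 - 5) - 5 = -5 - 5 = -10)
k(-9, -1) + (-4 + (1 - 1*(-4))*1) = -10 + (-4 + (1 - 1*(-4))*1) = -10 + (-4 + (1 + 4)*1) = -10 + (-4 + 5*1) = -10 + (-4 + 5) = -10 + 1 = -9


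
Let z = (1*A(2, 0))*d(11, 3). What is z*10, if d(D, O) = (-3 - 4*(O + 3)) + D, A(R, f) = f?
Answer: 0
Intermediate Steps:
d(D, O) = -15 + D - 4*O (d(D, O) = (-3 - 4*(3 + O)) + D = (-3 + (-12 - 4*O)) + D = (-15 - 4*O) + D = -15 + D - 4*O)
z = 0 (z = (1*0)*(-15 + 11 - 4*3) = 0*(-15 + 11 - 12) = 0*(-16) = 0)
z*10 = 0*10 = 0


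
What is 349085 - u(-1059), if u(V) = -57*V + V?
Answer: 289781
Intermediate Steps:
u(V) = -56*V
349085 - u(-1059) = 349085 - (-56)*(-1059) = 349085 - 1*59304 = 349085 - 59304 = 289781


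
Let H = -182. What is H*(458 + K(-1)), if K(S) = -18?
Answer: -80080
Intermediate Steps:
H*(458 + K(-1)) = -182*(458 - 18) = -182*440 = -80080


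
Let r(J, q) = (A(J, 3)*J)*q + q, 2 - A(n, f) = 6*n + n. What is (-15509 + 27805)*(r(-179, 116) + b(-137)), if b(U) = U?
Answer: -320419508936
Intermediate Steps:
A(n, f) = 2 - 7*n (A(n, f) = 2 - (6*n + n) = 2 - 7*n)
r(J, q) = q + J*q*(2 - 7*J) (r(J, q) = ((2 - 7*J)*J)*q + q = (J*(2 - 7*J))*q + q = J*q*(2 - 7*J) + q = q + J*q*(2 - 7*J))
(-15509 + 27805)*(r(-179, 116) + b(-137)) = (-15509 + 27805)*(-1*116*(-1 - 179*(-2 + 7*(-179))) - 137) = 12296*(-1*116*(-1 - 179*(-2 - 1253)) - 137) = 12296*(-1*116*(-1 - 179*(-1255)) - 137) = 12296*(-1*116*(-1 + 224645) - 137) = 12296*(-1*116*224644 - 137) = 12296*(-26058704 - 137) = 12296*(-26058841) = -320419508936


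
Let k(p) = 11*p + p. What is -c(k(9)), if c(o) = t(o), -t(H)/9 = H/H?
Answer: 9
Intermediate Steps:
t(H) = -9 (t(H) = -9*H/H = -9*1 = -9)
k(p) = 12*p
c(o) = -9
-c(k(9)) = -1*(-9) = 9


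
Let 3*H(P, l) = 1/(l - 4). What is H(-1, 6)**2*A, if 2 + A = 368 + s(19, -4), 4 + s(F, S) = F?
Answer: 127/12 ≈ 10.583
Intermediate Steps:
H(P, l) = 1/(3*(-4 + l)) (H(P, l) = 1/(3*(l - 4)) = 1/(3*(-4 + l)))
s(F, S) = -4 + F
A = 381 (A = -2 + (368 + (-4 + 19)) = -2 + (368 + 15) = -2 + 383 = 381)
H(-1, 6)**2*A = (1/(3*(-4 + 6)))**2*381 = ((1/3)/2)**2*381 = ((1/3)*(1/2))**2*381 = (1/6)**2*381 = (1/36)*381 = 127/12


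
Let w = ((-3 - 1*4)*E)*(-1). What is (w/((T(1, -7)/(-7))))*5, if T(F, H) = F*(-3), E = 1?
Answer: 245/3 ≈ 81.667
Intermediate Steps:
T(F, H) = -3*F
w = 7 (w = ((-3 - 1*4)*1)*(-1) = ((-3 - 4)*1)*(-1) = -7*1*(-1) = -7*(-1) = 7)
(w/((T(1, -7)/(-7))))*5 = (7/((-3*1/(-7))))*5 = (7/((-3*(-⅐))))*5 = (7/(3/7))*5 = (7*(7/3))*5 = (49/3)*5 = 245/3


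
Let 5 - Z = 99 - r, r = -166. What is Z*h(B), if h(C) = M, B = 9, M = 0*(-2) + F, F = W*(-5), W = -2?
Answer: -2600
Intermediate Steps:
F = 10 (F = -2*(-5) = 10)
M = 10 (M = 0*(-2) + 10 = 0 + 10 = 10)
h(C) = 10
Z = -260 (Z = 5 - (99 - 1*(-166)) = 5 - (99 + 166) = 5 - 1*265 = 5 - 265 = -260)
Z*h(B) = -260*10 = -2600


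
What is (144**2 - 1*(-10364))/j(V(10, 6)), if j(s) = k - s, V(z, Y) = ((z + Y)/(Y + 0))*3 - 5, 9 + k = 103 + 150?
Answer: 31100/241 ≈ 129.05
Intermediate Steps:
k = 244 (k = -9 + (103 + 150) = -9 + 253 = 244)
V(z, Y) = -5 + 3*(Y + z)/Y (V(z, Y) = ((Y + z)/Y)*3 - 5 = 3*(Y + z)/Y - 5 = -5 + 3*(Y + z)/Y)
j(s) = 244 - s
(144**2 - 1*(-10364))/j(V(10, 6)) = (144**2 - 1*(-10364))/(244 - (-2 + 3*10/6)) = (20736 + 10364)/(244 - (-2 + 3*10*(1/6))) = 31100/(244 - (-2 + 5)) = 31100/(244 - 1*3) = 31100/(244 - 3) = 31100/241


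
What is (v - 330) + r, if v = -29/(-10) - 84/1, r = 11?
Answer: -4001/10 ≈ -400.10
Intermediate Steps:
v = -811/10 (v = -29*(-⅒) - 84*1 = 29/10 - 84 = -811/10 ≈ -81.100)
(v - 330) + r = (-811/10 - 330) + 11 = -4111/10 + 11 = -4001/10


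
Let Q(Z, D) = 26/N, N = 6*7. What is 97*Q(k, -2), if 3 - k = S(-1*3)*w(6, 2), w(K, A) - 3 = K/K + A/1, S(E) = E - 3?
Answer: 1261/21 ≈ 60.048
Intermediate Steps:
S(E) = -3 + E
N = 42
w(K, A) = 4 + A (w(K, A) = 3 + (K/K + A/1) = 3 + (1 + A*1) = 3 + (1 + A) = 4 + A)
k = 39 (k = 3 - (-3 - 1*3)*(4 + 2) = 3 - (-3 - 3)*6 = 3 - (-6)*6 = 3 - 1*(-36) = 3 + 36 = 39)
Q(Z, D) = 13/21 (Q(Z, D) = 26/42 = 26*(1/42) = 13/21)
97*Q(k, -2) = 97*(13/21) = 1261/21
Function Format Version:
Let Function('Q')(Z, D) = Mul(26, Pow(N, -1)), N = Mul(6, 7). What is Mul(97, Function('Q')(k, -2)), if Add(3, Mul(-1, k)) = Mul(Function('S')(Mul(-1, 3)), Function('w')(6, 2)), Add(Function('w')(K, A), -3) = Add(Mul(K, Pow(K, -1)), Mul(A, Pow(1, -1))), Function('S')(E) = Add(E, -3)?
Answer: Rational(1261, 21) ≈ 60.048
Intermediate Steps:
Function('S')(E) = Add(-3, E)
N = 42
Function('w')(K, A) = Add(4, A) (Function('w')(K, A) = Add(3, Add(Mul(K, Pow(K, -1)), Mul(A, Pow(1, -1)))) = Add(3, Add(1, Mul(A, 1))) = Add(3, Add(1, A)) = Add(4, A))
k = 39 (k = Add(3, Mul(-1, Mul(Add(-3, Mul(-1, 3)), Add(4, 2)))) = Add(3, Mul(-1, Mul(Add(-3, -3), 6))) = Add(3, Mul(-1, Mul(-6, 6))) = Add(3, Mul(-1, -36)) = Add(3, 36) = 39)
Function('Q')(Z, D) = Rational(13, 21) (Function('Q')(Z, D) = Mul(26, Pow(42, -1)) = Mul(26, Rational(1, 42)) = Rational(13, 21))
Mul(97, Function('Q')(k, -2)) = Mul(97, Rational(13, 21)) = Rational(1261, 21)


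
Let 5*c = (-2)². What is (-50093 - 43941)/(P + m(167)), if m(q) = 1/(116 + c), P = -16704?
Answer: 54915856/9755131 ≈ 5.6294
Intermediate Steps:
c = ⅘ (c = (⅕)*(-2)² = (⅕)*4 = ⅘ ≈ 0.80000)
m(q) = 5/584 (m(q) = 1/(116 + ⅘) = 1/(584/5) = 5/584)
(-50093 - 43941)/(P + m(167)) = (-50093 - 43941)/(-16704 + 5/584) = -94034/(-9755131/584) = -94034*(-584/9755131) = 54915856/9755131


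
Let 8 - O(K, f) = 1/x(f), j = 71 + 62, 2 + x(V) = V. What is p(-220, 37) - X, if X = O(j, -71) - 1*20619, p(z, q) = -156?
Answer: 1493214/73 ≈ 20455.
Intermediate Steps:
x(V) = -2 + V
j = 133
O(K, f) = 8 - 1/(-2 + f)
X = -1504602/73 (X = (-17 + 8*(-71))/(-2 - 71) - 1*20619 = (-17 - 568)/(-73) - 20619 = -1/73*(-585) - 20619 = 585/73 - 20619 = -1504602/73 ≈ -20611.)
p(-220, 37) - X = -156 - 1*(-1504602/73) = -156 + 1504602/73 = 1493214/73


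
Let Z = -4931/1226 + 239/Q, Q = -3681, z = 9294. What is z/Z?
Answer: -41942948364/18444025 ≈ -2274.1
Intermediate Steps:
Z = -18444025/4512906 (Z = -4931/1226 + 239/(-3681) = -4931*1/1226 + 239*(-1/3681) = -4931/1226 - 239/3681 = -18444025/4512906 ≈ -4.0870)
z/Z = 9294/(-18444025/4512906) = 9294*(-4512906/18444025) = -41942948364/18444025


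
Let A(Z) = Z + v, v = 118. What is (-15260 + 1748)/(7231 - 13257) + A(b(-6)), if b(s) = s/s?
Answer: 365303/3013 ≈ 121.24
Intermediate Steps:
b(s) = 1
A(Z) = 118 + Z (A(Z) = Z + 118 = 118 + Z)
(-15260 + 1748)/(7231 - 13257) + A(b(-6)) = (-15260 + 1748)/(7231 - 13257) + (118 + 1) = -13512/(-6026) + 119 = -13512*(-1/6026) + 119 = 6756/3013 + 119 = 365303/3013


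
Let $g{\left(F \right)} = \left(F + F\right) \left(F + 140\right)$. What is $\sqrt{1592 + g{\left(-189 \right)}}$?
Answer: $\sqrt{20114} \approx 141.82$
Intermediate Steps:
$g{\left(F \right)} = 2 F \left(140 + F\right)$
$\sqrt{1592 + g{\left(-189 \right)}} = \sqrt{1592 + 2 \left(-189\right) \left(140 - 189\right)} = \sqrt{1592 + 2 \left(-189\right) \left(-49\right)} = \sqrt{1592 + 18522} = \sqrt{20114}$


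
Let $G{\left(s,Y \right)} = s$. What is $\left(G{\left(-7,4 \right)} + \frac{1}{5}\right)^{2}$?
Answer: $\frac{1156}{25} \approx 46.24$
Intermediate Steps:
$\left(G{\left(-7,4 \right)} + \frac{1}{5}\right)^{2} = \left(-7 + \frac{1}{5}\right)^{2} = \left(- \frac{34}{5}\right)^{2} = \frac{1156}{25}$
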